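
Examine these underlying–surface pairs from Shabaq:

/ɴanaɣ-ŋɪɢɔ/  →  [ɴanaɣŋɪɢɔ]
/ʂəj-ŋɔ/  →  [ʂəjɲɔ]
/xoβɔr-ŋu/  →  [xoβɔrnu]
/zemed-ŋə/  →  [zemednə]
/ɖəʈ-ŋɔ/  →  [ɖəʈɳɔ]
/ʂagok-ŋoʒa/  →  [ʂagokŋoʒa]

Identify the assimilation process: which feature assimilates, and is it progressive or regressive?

Underlying /ŋ/ is realised as [ɲ] next to /j/; /j/ itself does not change.
/ŋ/ is velar while /j/ is palatal; the output [ɲ] is palatal, matching the trigger — so the feature that spreads is place.
Manner and voice are unchanged, so the assimilation is partial, not total.
The same holds elsewhere in the data: /ŋ/ → [n] after /r/ (velar → alveolar, matching alveolar); /ŋ/ → [n] after /d/ (velar → alveolar, matching alveolar); /ŋ/ → [ɳ] after /ʈ/ (velar → retroflex, matching retroflex) — only place changes, and always toward the preceding segment.
Nothing changes in [ɴanaɣŋɪɢɔ], [ʂagokŋoʒa]: there the adjacent consonants already agree in place (/ŋ/ and /ɣ/ are both velar; /ŋ/ and /k/ are both velar), so these forms are consistent with the same rule.
The trigger is the preceding segment, so the direction is progressive (perseverative).

progressive place assimilation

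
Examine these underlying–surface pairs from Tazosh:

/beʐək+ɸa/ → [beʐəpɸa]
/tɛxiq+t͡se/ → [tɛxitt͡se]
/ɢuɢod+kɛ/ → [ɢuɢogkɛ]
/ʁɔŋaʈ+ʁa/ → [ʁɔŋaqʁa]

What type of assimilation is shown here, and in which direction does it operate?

Underlying /k/ is realised as [p] next to /ɸ/; /ɸ/ itself does not change.
The change velar → bilabial matches the place of the following /ɸ/, identifying this as place assimilation.
Manner and voice are unchanged, so the assimilation is partial, not total.
Checking the remaining alternations: /q/ → [t] before /t͡s/ (uvular → alveolar, matching alveolar); /d/ → [g] before /k/ (alveolar → velar, matching velar); /ʈ/ → [q] before /ʁ/ (retroflex → uvular, matching uvular) — only place changes, and always toward the following segment.
Since the segment that changes precedes the conditioning segment, the assimilation is regressive.

regressive place assimilation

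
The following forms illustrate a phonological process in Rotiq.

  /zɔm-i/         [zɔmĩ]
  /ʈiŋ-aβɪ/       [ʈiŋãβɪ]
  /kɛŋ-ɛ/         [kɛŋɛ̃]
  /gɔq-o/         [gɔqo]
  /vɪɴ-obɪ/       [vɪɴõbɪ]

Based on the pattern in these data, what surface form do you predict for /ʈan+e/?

[ʈanẽ]

The data show progressive nasality assimilation (vowel nasalisation): /i/ → [ĩ] after /m/; /a/ → [ã] after /ŋ/; /ɛ/ → [ɛ̃] after /ŋ/; /o/ → [õ] after /ɴ/ — a vowel is nasalised by an immediately preceding nasal consonant.
No change occurs in [gɔqo] because the vowel at the boundary is adjacent to an oral consonant, not a nasal (/o/ next to /q/).
The vowel /e/ is adjacent to the preceding nasal /n/, so it acquires [+nasal] and surfaces as [ẽ].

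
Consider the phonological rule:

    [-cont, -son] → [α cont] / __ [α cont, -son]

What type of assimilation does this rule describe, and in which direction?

The rule copies [cont] (continuancy) from the environment onto the target stops; since [±cont] encodes the stop/fricative manner contrast, the assimilating dimension is manner.
The conditioning segment sits to the right of the focus bar, meaning the trigger follows the segment that changes — regressive assimilation.

regressive manner assimilation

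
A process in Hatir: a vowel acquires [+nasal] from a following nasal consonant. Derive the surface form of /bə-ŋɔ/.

[bə̃ŋɔ]

/ə/ sits next to the nasal /ŋ/ and is therefore nasalised to [ə̃].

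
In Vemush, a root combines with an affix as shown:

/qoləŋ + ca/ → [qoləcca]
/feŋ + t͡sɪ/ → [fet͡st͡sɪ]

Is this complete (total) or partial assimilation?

Comparing underlying and surface forms, /ŋ/ → [c] is the alternation; the neighbouring /c/ is constant.
The output [c] is identical to the trigger /c/ — every feature (place, manner, voicing) has been copied — so this is total assimilation.
The other form behaves the same way: /ŋ/ → [t͡s] before /t͡s/ — in each case the output is a copy of the following consonant.

total assimilation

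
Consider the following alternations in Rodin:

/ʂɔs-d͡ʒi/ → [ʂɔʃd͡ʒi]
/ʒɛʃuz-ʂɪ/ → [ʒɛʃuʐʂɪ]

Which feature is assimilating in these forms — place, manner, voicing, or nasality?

Comparing underlying and surface forms, /s/ → [ʃ] is the alternation; the neighbouring /d͡ʒ/ is constant.
/s/ is alveolar while /d͡ʒ/ is postalveolar; the output [ʃ] is postalveolar, matching the trigger — so the feature that spreads is place.
The other alternating form patterns the same way: /z/ → [ʐ] before /ʂ/ (alveolar → retroflex, matching retroflex) — only place changes, and always toward the following segment.

place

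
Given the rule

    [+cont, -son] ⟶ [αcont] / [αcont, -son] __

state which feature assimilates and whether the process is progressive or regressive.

The shared variable α links the value of [cont] on the target to that of the neighbouring obstruent. [cont] distinguishes stops from fricatives — a manner-of-articulation feature — so this is manner assimilation.
Since the environment is written before the underscore, the trigger precedes the target; the direction is progressive.

progressive manner assimilation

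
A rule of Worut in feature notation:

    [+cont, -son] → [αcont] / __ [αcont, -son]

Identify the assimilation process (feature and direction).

The rule copies [cont] (continuancy) from the environment onto the target fricatives; since [±cont] encodes the stop/fricative manner contrast, the assimilating dimension is manner.
Since the environment is written after the underscore, the trigger follows the target; the direction is regressive.

regressive manner assimilation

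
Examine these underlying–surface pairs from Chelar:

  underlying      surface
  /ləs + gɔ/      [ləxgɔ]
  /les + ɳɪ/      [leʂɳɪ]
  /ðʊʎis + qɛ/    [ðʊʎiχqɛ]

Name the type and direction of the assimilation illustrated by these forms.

Underlying /s/ is realised as [x] next to /g/; /g/ itself does not change.
The change alveolar → velar matches the place of the following /g/, identifying this as place assimilation.
Manner and voice are unchanged, so the assimilation is partial, not total.
Checking the remaining alternations: /s/ → [ʂ] before /ɳ/ (alveolar → retroflex, matching retroflex); /s/ → [χ] before /q/ (alveolar → uvular, matching uvular) — only place changes, and always toward the following segment.
The trigger is the following segment, so the direction is regressive (anticipatory).

regressive place assimilation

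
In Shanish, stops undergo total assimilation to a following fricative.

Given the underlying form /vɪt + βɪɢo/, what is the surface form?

[vɪββɪɢo]

/t/ is the segment targeted by the rule; it sits immediately before /β/, so it assimilates completely and surfaces as [β].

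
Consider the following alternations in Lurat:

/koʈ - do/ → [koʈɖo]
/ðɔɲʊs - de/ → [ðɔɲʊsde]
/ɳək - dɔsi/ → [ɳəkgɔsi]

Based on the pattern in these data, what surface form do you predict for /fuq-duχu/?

The data show progressive place assimilation: /d/ → [ɖ] after /ʈ/; /d/ → [g] after /k/. In each pair only place changes, matching the preceding consonant, while manner and voice stay constant.
No alternation appears in [ðɔɲʊsde]: there the adjacent consonants already agree in place (/d/ and /s/ are both alveolar), so this form is consistent with the same rule.
/d/ is a voiced alveolar stop. The preceding trigger /q/ is uvular, so /d/ must become uvular as well.
The voiced uvular stop is [ɢ], so /d/ → [ɢ].

[fuqɢuχu]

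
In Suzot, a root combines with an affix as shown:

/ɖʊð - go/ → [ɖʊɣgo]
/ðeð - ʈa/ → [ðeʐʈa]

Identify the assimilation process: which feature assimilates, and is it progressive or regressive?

Underlying /ð/ is realised as [ɣ] next to /g/; /g/ itself does not change.
/ð/ is dental while /g/ is velar; the output [ɣ] is velar, matching the trigger — so the feature that spreads is place.
Manner and voice are unchanged, so the assimilation is partial, not total.
The same holds elsewhere in the data: /ð/ → [ʐ] before /ʈ/ (dental → retroflex, matching retroflex) — only place changes, and always toward the following segment.
Since the segment that changes precedes the conditioning segment, the assimilation is regressive.

regressive place assimilation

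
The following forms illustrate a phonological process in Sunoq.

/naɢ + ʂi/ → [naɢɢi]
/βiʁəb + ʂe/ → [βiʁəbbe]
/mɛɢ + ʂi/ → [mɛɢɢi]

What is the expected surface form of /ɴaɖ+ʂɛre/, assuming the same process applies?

The data show progressive total assimilation (/ʂ/ → [ɢ] after /ɢ/; /ʂ/ → [b] after /b/): in every case the target segment becomes identical to its preceding neighbour, copying more than a single feature.
/ʂ/ is the segment targeted by the rule; it sits immediately after /ɖ/, so it assimilates completely and surfaces as [ɖ].

[ɴaɖɖɛre]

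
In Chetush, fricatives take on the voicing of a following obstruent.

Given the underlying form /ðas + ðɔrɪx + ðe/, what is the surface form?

[ðazðɔrɪɣðe]

The rule targets /s/ (voiceless alveolar fricative), which sits before the trigger /ð/ (voiced).
Changing only its voicing to voiced gives [z] — the voiced alveolar fricative.
The same rule applies at the second boundary: /x/ → [ɣ] next to /ð/.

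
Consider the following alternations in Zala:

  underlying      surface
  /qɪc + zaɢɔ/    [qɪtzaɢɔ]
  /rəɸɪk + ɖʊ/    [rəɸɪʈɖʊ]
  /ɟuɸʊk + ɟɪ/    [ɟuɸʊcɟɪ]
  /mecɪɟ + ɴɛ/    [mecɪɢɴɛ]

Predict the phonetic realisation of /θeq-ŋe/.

The data show regressive place assimilation: /c/ → [t] before /z/; /k/ → [ʈ] before /ɖ/; /k/ → [c] before /ɟ/; /ɟ/ → [ɢ] before /ɴ/. In each pair only place changes, matching the following consonant, while manner and voice stay constant.
/q/ is a voiceless uvular stop. The following trigger /ŋ/ is velar, so /q/ must become velar as well.
The voiceless velar stop is [k], so /q/ → [k].

[θekŋe]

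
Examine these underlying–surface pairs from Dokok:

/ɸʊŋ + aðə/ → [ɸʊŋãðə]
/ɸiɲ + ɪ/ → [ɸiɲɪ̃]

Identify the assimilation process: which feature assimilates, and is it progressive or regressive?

The vowel /a/ surfaces as nasalised [ã] next to the preceding nasal /ŋ/ — it has acquired the [+nasal] feature of its neighbour.
Likewise in the remaining data: /ɪ/ → [ɪ̃] after /ɲ/ — each time a vowel is nasalised next to a preceding nasal.
Because the conditioning nasal is to the left of the vowel that changes, the process is progressive (perseverative).

progressive nasality assimilation (vowel nasalisation)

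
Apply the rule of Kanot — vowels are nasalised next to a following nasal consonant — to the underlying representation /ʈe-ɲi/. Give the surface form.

/e/ sits next to the nasal /ɲ/ and is therefore nasalised to [ẽ].

[ʈẽɲi]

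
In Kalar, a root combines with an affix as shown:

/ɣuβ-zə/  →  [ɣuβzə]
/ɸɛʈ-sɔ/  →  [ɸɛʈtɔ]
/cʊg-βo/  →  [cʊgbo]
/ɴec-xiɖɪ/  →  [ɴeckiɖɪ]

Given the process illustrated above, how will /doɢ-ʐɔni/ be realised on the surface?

The data show progressive manner assimilation: /s/ → [t] after /ʈ/; /β/ → [b] after /g/; /x/ → [k] after /c/. In each pair only manner changes, matching the preceding consonant, while place and voice stay constant.
Nothing changes in [ɣuβzə]: there the adjacent consonants already agree in manner (/z/ and /β/ are both fricatives), so this form is consistent with the same rule.
The rule targets /ʐ/ (voiced retroflex fricative), which sits after the trigger /ɢ/ (stop).
Changing only its manner to stop gives [ɖ] — the voiced retroflex stop.

[doɢɖɔni]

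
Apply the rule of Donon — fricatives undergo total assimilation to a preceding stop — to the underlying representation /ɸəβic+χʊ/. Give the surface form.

[ɸəβiccʊ]

/χ/ is the segment targeted by the rule; it sits immediately after /c/, so it assimilates completely and surfaces as [c].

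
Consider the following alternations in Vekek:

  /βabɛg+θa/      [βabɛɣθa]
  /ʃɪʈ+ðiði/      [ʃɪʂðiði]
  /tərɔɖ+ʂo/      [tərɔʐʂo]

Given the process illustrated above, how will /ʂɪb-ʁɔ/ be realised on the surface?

The data show regressive manner assimilation: /g/ → [ɣ] before /θ/; /ʈ/ → [ʂ] before /ð/; /ɖ/ → [ʐ] before /ʂ/. In each pair only manner changes, matching the following consonant, while place and voice stay constant.
/b/ is a voiced bilabial stop. The following trigger /ʁ/ is a fricative, so /b/ must become a fricative as well.
The voiced bilabial fricative is [β], so /b/ → [β].

[ʂɪβʁɔ]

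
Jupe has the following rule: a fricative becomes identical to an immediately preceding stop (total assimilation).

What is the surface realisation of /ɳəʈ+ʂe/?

/ʂ/ is the segment targeted by the rule; it sits immediately after /ʈ/, so it assimilates completely and surfaces as [ʈ].

[ɳəʈʈe]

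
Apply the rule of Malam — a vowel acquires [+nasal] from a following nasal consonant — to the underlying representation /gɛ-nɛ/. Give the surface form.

The vowel /ɛ/ is adjacent to the following nasal /n/, so it acquires [+nasal] and surfaces as [ɛ̃].

[gɛ̃nɛ]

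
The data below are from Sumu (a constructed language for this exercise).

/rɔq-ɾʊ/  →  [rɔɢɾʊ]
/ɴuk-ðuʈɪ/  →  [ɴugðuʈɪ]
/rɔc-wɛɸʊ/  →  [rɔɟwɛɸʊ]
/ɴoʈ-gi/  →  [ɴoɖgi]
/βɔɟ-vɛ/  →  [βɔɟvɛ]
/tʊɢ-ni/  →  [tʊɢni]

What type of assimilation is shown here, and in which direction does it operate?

regressive voicing assimilation

The segment that alternates is /q/, which surfaces as [ɢ] when adjacent to /ɾ/.
/q/ is voiceless while /ɾ/ is voiced; the output [ɢ] is voiced, matching the trigger — so the feature that spreads is voicing.
Place and manner are unchanged, so the assimilation is partial, not total.
Checking the remaining alternations: /k/ → [g] before /ð/ (voiceless → voiced, matching voiced); /c/ → [ɟ] before /w/ (voiceless → voiced, matching voiced); /ʈ/ → [ɖ] before /g/ (voiceless → voiced, matching voiced) — only voicing changes, and always toward the following segment.
Nothing changes in [βɔɟvɛ], [tʊɢni]: there the adjacent consonants already agree in voicing (/ɟ/ and /v/ are both voiced; /ɢ/ and /n/ are both voiced), so these forms are consistent with the same rule.
Since the segment that changes precedes the conditioning segment, the assimilation is regressive.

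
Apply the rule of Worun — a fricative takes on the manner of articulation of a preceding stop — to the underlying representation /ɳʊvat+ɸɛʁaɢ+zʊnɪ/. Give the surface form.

[ɳʊvatpɛʁaɢdʊnɪ]

The rule targets /ɸ/ (voiceless bilabial fricative), which sits after the trigger /t/ (stop).
A voiceless bilabial stop is [p], so the surface segment is [p].
The same rule applies at the second boundary: /z/ → [d] next to /ɢ/.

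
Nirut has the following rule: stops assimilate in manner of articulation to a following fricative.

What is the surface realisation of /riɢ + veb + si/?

[riʁveβsi]

/ɢ/ is a voiced uvular stop. The following trigger /v/ is a fricative, so /ɢ/ must become a fricative as well.
A voiced uvular fricative is [ʁ], so the surface segment is [ʁ].
At the second juncture, /b/ likewise becomes [β] adjacent to /s/.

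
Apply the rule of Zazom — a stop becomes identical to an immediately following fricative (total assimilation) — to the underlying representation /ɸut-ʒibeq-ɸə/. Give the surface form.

/t/ is the segment targeted by the rule; it sits immediately before /ʒ/, so it assimilates completely and surfaces as [ʒ].
At the second juncture, /q/ likewise becomes [ɸ] adjacent to /ɸ/.

[ɸuʒʒibeɸɸə]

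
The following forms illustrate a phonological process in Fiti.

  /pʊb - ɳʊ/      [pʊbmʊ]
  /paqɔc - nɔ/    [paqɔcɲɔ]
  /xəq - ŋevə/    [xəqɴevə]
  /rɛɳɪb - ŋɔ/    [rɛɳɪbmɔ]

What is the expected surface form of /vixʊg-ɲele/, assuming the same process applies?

The data show progressive place assimilation: /ɳ/ → [m] after /b/; /n/ → [ɲ] after /c/; /ŋ/ → [ɴ] after /q/; /ŋ/ → [m] after /b/. In each pair only place changes, matching the preceding consonant, while manner and voice stay constant.
The rule targets /ɲ/ (voiced palatal nasal), which sits after the trigger /g/ (velar).
A voiced velar nasal is [ŋ], so the surface segment is [ŋ].

[vixʊgŋele]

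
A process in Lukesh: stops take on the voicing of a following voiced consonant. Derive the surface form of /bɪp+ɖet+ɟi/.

The rule targets /p/ (voiceless bilabial stop), which sits before the trigger /ɖ/ (voiced).
Changing only its voicing to voiced gives [b] — the voiced bilabial stop.
At the second juncture, /t/ likewise becomes [d] adjacent to /ɟ/.

[bɪbɖedɟi]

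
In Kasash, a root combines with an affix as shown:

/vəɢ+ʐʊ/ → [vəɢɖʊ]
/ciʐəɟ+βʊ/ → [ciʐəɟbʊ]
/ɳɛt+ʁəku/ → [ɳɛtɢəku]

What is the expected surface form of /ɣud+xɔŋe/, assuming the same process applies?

[ɣudkɔŋe]

The data show progressive manner assimilation: /ʐ/ → [ɖ] after /ɢ/; /β/ → [b] after /ɟ/; /ʁ/ → [ɢ] after /t/. In each pair only manner changes, matching the preceding consonant, while place and voice stay constant.
The rule targets /x/ (voiceless velar fricative), which sits after the trigger /d/ (stop).
A voiceless velar stop is [k], so the surface segment is [k].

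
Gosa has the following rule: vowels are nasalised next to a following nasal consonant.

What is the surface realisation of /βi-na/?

/i/ sits next to the nasal /n/ and is therefore nasalised to [ĩ].

[βĩna]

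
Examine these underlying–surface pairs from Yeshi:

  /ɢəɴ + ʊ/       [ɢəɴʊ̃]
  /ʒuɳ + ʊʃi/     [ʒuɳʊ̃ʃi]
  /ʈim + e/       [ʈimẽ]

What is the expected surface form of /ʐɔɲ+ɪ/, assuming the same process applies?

The data show progressive nasality assimilation (vowel nasalisation): /ʊ/ → [ʊ̃] after /ɴ/; /ʊ/ → [ʊ̃] after /ɳ/; /e/ → [ẽ] after /m/ — a vowel is nasalised by an immediately preceding nasal consonant.
/ɪ/ sits next to the nasal /ɲ/ and is therefore nasalised to [ɪ̃].

[ʐɔɲɪ̃]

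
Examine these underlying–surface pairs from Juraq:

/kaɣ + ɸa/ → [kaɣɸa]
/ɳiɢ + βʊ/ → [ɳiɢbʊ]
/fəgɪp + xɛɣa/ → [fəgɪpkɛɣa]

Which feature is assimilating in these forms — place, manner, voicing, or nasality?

The segment that alternates is /β/, which surfaces as [b] when adjacent to /ɢ/.
The change fricative → stop matches the manner of the preceding /ɢ/, identifying this as manner assimilation.
The other alternating form patterns the same way: /x/ → [k] after /p/ (fricative → stop, matching a stop) — only manner changes, and always toward the preceding segment.
Nothing changes in [kaɣɸa]: there the adjacent consonants already agree in manner (/ɸ/ and /ɣ/ are both fricatives), so this form is consistent with the same rule.

manner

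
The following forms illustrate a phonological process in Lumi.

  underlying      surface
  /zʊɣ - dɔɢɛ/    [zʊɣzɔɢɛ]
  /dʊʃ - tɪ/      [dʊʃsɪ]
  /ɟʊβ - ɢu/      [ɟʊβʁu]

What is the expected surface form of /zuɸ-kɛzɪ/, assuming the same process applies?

[zuɸxɛzɪ]

The data show progressive manner assimilation: /d/ → [z] after /ɣ/; /t/ → [s] after /ʃ/; /ɢ/ → [ʁ] after /β/. In each pair only manner changes, matching the preceding consonant, while place and voice stay constant.
The rule targets /k/ (voiceless velar stop), which sits after the trigger /ɸ/ (fricative).
Changing only its manner to fricative gives [x] — the voiceless velar fricative.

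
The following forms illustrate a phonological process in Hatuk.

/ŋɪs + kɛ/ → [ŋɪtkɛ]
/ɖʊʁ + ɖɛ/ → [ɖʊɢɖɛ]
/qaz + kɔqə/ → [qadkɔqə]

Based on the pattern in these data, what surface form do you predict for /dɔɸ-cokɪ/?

[dɔpcokɪ]

The data show regressive manner assimilation: /s/ → [t] before /k/; /ʁ/ → [ɢ] before /ɖ/; /z/ → [d] before /k/. In each pair only manner changes, matching the following consonant, while place and voice stay constant.
/ɸ/ is a voiceless bilabial fricative. The following trigger /c/ is a stop, so /ɸ/ must become a stop as well.
A voiceless bilabial stop is [p], so the surface segment is [p].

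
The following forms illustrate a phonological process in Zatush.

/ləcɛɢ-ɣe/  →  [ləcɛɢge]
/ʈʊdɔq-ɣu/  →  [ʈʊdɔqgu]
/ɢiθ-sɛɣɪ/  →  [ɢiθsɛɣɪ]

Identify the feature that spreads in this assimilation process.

manner

Underlying /ɣ/ is realised as [g] next to /ɢ/; /ɢ/ itself does not change.
/ɣ/ is a fricative while /ɢ/ is a stop; the output [g] is a stop, matching the trigger — so the feature that spreads is manner.
The same holds elsewhere in the data: /ɣ/ → [g] after /q/ (fricative → stop, matching a stop) — only manner changes, and always toward the preceding segment.
No alternation appears in [ɢiθsɛɣɪ]: there the adjacent consonants already agree in manner (/s/ and /θ/ are both fricatives), so this form is consistent with the same rule.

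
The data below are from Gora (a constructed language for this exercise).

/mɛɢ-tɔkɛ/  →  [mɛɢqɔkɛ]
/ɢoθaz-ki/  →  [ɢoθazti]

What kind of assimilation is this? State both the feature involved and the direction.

progressive place assimilation

Comparing underlying and surface forms, /t/ → [q] is the alternation; the neighbouring /ɢ/ is constant.
/t/ is alveolar while /ɢ/ is uvular; the output [q] is uvular, matching the trigger — so the feature that spreads is place.
Manner and voice are unchanged, so the assimilation is partial, not total.
The other alternating form patterns the same way: /k/ → [t] after /z/ (velar → alveolar, matching alveolar) — only place changes, and always toward the preceding segment.
The trigger is the preceding segment, so the direction is progressive (perseverative).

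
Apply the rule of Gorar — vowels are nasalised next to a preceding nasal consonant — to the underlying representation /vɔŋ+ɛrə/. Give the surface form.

/ɛ/ sits next to the nasal /ŋ/ and is therefore nasalised to [ɛ̃].

[vɔŋɛ̃rə]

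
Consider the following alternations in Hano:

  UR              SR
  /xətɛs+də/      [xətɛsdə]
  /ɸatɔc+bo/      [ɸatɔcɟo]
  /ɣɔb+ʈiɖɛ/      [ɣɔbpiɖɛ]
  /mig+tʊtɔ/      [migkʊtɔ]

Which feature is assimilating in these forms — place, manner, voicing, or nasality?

Underlying /b/ is realised as [ɟ] next to /c/; /c/ itself does not change.
The change bilabial → palatal matches the place of the preceding /c/, identifying this as place assimilation.
Checking the remaining alternations: /ʈ/ → [p] after /b/ (retroflex → bilabial, matching bilabial); /t/ → [k] after /g/ (alveolar → velar, matching velar) — only place changes, and always toward the preceding segment.
No alternation appears in [xətɛsdə]: there the adjacent consonants already agree in place (/d/ and /s/ are both alveolar), so this form is consistent with the same rule.

place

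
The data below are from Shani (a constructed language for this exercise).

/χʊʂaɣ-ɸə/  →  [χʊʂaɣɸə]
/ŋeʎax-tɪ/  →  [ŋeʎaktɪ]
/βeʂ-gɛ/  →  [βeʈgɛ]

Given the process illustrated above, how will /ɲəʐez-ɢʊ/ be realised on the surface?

The data show regressive manner assimilation: /x/ → [k] before /t/; /ʂ/ → [ʈ] before /g/. In each pair only manner changes, matching the following consonant, while place and voice stay constant.
Nothing changes in [χʊʂaɣɸə]: there the adjacent consonants already agree in manner (/ɣ/ and /ɸ/ are both fricatives), so this form is consistent with the same rule.
The rule targets /z/ (voiced alveolar fricative), which sits before the trigger /ɢ/ (stop).
A voiced alveolar stop is [d], so the surface segment is [d].

[ɲəʐedɢʊ]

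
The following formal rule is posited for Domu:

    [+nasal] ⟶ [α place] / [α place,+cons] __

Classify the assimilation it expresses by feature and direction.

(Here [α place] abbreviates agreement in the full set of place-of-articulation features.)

progressive place assimilation

The shared variable α links the value of the place features (abbreviated [place]) on the target to the same value on the neighbouring segment, so place is the feature that assimilates.
The conditioning segment sits to the left of the focus bar, meaning the trigger precedes the segment that changes — progressive assimilation.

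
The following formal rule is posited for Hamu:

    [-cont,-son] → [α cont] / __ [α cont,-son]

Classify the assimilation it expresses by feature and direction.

The rule copies [cont] (continuancy) from the environment onto the target stops; since [±cont] encodes the stop/fricative manner contrast, the assimilating dimension is manner.
Since the environment is written after the underscore, the trigger follows the target; the direction is regressive.

regressive manner assimilation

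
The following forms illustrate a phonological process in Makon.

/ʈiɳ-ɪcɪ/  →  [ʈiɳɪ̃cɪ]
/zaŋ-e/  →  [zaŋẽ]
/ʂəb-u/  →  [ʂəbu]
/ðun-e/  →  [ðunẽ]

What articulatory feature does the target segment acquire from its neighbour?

nasality

The vowel /ɪ/ surfaces as nasalised [ɪ̃] next to the preceding nasal /ɳ/ — it has acquired the [+nasal] feature of its neighbour.
The other forms show the same pattern: /e/ → [ẽ] after /ŋ/; /e/ → [ẽ] after /n/ — each time a vowel is nasalised next to a preceding nasal.
No change occurs in [ʂəbu] because the vowel at the boundary is adjacent to an oral consonant, not a nasal (/u/ next to /b/).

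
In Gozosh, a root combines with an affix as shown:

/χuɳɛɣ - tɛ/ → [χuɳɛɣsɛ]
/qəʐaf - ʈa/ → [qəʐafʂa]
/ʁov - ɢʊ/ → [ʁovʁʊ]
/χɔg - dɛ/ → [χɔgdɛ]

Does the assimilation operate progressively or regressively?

Comparing underlying and surface forms, /t/ → [s] is the alternation; the neighbouring /ɣ/ is constant.
The change stop → fricative matches the manner of the preceding /ɣ/, identifying this as manner assimilation.
The same holds elsewhere in the data: /ʈ/ → [ʂ] after /f/ (stop → fricative, matching a fricative); /ɢ/ → [ʁ] after /v/ (stop → fricative, matching a fricative) — only manner changes, and always toward the preceding segment.
No alternation appears in [χɔgdɛ]: there the adjacent consonants already agree in manner (/d/ and /g/ are both stops), so this form is consistent with the same rule.
The trigger is the preceding segment, so the direction is progressive (perseverative).

progressive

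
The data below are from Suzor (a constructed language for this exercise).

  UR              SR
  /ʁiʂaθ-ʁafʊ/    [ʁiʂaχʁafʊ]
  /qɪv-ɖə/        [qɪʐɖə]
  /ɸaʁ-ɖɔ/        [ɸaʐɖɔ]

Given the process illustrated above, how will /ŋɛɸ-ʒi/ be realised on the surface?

The data show regressive place assimilation: /θ/ → [χ] before /ʁ/; /v/ → [ʐ] before /ɖ/; /ʁ/ → [ʐ] before /ɖ/. In each pair only place changes, matching the following consonant, while manner and voice stay constant.
/ɸ/ is a voiceless bilabial fricative. The following trigger /ʒ/ is postalveolar, so /ɸ/ must become postalveolar as well.
Changing only its place to postalveolar gives [ʃ] — the voiceless postalveolar fricative.

[ŋɛʃʒi]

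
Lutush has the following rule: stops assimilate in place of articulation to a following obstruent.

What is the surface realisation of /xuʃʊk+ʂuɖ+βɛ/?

/k/ is a voiceless velar stop. The following trigger /ʂ/ is retroflex, so /k/ must become retroflex as well.
The voiceless retroflex stop is [ʈ], so /k/ → [ʈ].
At the second juncture, /ɖ/ likewise becomes [b] adjacent to /β/.

[xuʃʊʈʂubβɛ]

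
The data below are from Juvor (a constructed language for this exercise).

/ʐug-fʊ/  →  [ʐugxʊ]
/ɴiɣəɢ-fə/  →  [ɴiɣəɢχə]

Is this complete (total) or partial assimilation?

The segment that alternates is /f/, which surfaces as [x] when adjacent to /g/.
The change labiodental → velar matches the place of the preceding /g/, identifying this as place assimilation.
Manner and voice are unchanged, so the assimilation is partial, not total.
The same holds elsewhere in the data: /f/ → [χ] after /ɢ/ (labiodental → uvular, matching uvular) — only place changes, and always toward the preceding segment.

partial assimilation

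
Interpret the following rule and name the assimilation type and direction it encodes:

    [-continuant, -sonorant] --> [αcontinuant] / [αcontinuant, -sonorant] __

progressive manner assimilation

The shared variable α links the value of [continuant] on the target to that of the neighbouring obstruent. [continuant] distinguishes stops from fricatives — a manner-of-articulation feature — so this is manner assimilation.
The conditioning segment sits to the left of the focus bar, meaning the trigger precedes the segment that changes — progressive assimilation.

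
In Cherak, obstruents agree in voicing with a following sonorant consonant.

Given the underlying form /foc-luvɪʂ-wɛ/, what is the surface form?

[foɟluvɪʐwɛ]

The rule targets /c/ (voiceless palatal stop), which sits before the trigger /l/ (voiced).
A voiced palatal stop is [ɟ], so the surface segment is [ɟ].
At the second juncture, /ʂ/ likewise becomes [ʐ] adjacent to /w/.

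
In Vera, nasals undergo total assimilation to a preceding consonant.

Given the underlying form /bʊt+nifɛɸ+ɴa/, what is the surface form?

/n/ is the segment targeted by the rule; it sits immediately after /t/, so it assimilates completely and surfaces as [t].
The same rule applies at the second boundary: /ɴ/ → [ɸ] next to /ɸ/.

[bʊttifɛɸɸa]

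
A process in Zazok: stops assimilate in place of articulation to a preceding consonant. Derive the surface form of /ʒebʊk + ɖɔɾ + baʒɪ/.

/ɖ/ is a voiced retroflex stop. The preceding trigger /k/ is velar, so /ɖ/ must become velar as well.
A voiced velar stop is [g], so the surface segment is [g].
The same rule applies at the second boundary: /b/ → [d] next to /ɾ/.

[ʒebʊkgɔɾdaʒɪ]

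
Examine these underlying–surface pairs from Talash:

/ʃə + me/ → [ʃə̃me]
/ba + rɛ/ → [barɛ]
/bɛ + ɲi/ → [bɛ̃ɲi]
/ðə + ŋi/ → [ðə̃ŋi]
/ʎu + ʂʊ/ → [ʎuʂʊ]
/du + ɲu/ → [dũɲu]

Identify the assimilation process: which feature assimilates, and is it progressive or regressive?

regressive nasality assimilation (vowel nasalisation)

The vowel /ə/ surfaces as nasalised [ə̃] next to the following nasal /m/ — it has acquired the [+nasal] feature of its neighbour.
Likewise in the remaining data: /ɛ/ → [ɛ̃] before /ɲ/; /ə/ → [ə̃] before /ŋ/; /u/ → [ũ] before /ɲ/ — each time a vowel is nasalised next to a following nasal.
No change occurs in [barɛ], [ʎuʂʊ] because the vowel at the boundary is adjacent to an oral consonant, not a nasal (/a/ next to /r/; /u/ next to /ʂ/).
Because the conditioning nasal is to the right of the vowel that changes, the process is regressive (anticipatory).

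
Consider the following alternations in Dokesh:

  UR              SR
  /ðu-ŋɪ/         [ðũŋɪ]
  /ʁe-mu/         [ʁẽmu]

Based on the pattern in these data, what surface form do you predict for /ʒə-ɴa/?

[ʒə̃ɴa]

The data show regressive nasality assimilation (vowel nasalisation): /u/ → [ũ] before /ŋ/; /e/ → [ẽ] before /m/ — a vowel is nasalised by an immediately following nasal consonant.
/ə/ sits next to the nasal /ɴ/ and is therefore nasalised to [ə̃].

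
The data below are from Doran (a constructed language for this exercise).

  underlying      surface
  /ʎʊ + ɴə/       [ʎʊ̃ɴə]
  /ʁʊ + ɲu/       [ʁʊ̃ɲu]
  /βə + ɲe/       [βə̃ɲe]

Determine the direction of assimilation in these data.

regressive

The vowel /ʊ/ surfaces as nasalised [ʊ̃] next to the following nasal /ɴ/ — it has acquired the [+nasal] feature of its neighbour.
Likewise in the remaining data: /ʊ/ → [ʊ̃] before /ɲ/; /ə/ → [ə̃] before /ɲ/ — each time a vowel is nasalised next to a following nasal.
Because the conditioning nasal is to the right of the vowel that changes, the process is regressive (anticipatory).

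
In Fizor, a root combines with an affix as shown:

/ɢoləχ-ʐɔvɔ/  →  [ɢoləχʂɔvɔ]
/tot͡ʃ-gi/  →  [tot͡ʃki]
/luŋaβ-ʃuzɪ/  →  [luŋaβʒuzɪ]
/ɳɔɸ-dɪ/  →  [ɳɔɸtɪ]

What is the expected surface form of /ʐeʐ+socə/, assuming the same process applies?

The data show progressive voicing assimilation: /ʐ/ → [ʂ] after /χ/; /g/ → [k] after /t͡ʃ/; /ʃ/ → [ʒ] after /β/; /d/ → [t] after /ɸ/. In each pair only voicing changes, matching the preceding consonant, while place and manner stay constant.
The rule targets /s/ (voiceless alveolar fricative), which sits after the trigger /ʐ/ (voiced).
Changing only its voicing to voiced gives [z] — the voiced alveolar fricative.

[ʐeʐzocə]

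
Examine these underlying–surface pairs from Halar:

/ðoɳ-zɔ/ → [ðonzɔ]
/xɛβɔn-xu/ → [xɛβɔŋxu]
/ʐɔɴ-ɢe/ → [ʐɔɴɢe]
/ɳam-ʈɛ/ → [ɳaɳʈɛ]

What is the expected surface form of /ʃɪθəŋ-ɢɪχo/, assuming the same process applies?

[ʃɪθəɴɢɪχo]

The data show regressive place assimilation: /ɳ/ → [n] before /z/; /n/ → [ŋ] before /x/; /m/ → [ɳ] before /ʈ/. In each pair only place changes, matching the following consonant, while manner and voice stay constant.
No alternation appears in [ʐɔɴɢe]: there the adjacent consonants already agree in place (/ɴ/ and /ɢ/ are both uvular), so this form is consistent with the same rule.
The rule targets /ŋ/ (voiced velar nasal), which sits before the trigger /ɢ/ (uvular).
A voiced uvular nasal is [ɴ], so the surface segment is [ɴ].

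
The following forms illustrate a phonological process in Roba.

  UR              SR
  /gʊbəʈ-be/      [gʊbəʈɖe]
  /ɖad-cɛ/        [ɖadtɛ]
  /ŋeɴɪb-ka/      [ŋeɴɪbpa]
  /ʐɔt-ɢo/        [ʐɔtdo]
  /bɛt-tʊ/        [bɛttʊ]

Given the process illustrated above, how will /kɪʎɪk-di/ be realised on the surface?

[kɪʎɪkgi]

The data show progressive place assimilation: /b/ → [ɖ] after /ʈ/; /c/ → [t] after /d/; /k/ → [p] after /b/; /ɢ/ → [d] after /t/. In each pair only place changes, matching the preceding consonant, while manner and voice stay constant.
Nothing changes in [bɛttʊ]: there the adjacent consonants already agree in place (/t/ and /t/ are both alveolar), so this form is consistent with the same rule.
/d/ is a voiced alveolar stop. The preceding trigger /k/ is velar, so /d/ must become velar as well.
Changing only its place to velar gives [g] — the voiced velar stop.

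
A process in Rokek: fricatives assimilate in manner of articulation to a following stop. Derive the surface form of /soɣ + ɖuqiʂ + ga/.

/ɣ/ is a voiced velar fricative. The following trigger /ɖ/ is a stop, so /ɣ/ must become a stop as well.
A voiced velar stop is [g], so the surface segment is [g].
At the second juncture, /ʂ/ likewise becomes [ʈ] adjacent to /g/.

[sogɖuqiʈga]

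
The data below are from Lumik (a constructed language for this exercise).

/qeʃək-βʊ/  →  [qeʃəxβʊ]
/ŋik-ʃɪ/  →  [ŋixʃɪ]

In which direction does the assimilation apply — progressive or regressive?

regressive

The segment that alternates is /k/, which surfaces as [x] when adjacent to /β/.
/k/ is a stop while /β/ is a fricative; the output [x] is a fricative, matching the trigger — so the feature that spreads is manner.
The same holds elsewhere in the data: /k/ → [x] before /ʃ/ (stop → fricative, matching a fricative) — only manner changes, and always toward the following segment.
Since the segment that changes precedes the conditioning segment, the assimilation is regressive.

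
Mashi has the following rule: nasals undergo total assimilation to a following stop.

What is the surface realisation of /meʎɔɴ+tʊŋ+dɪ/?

[meʎɔttʊddɪ]

/ɴ/ is the segment targeted by the rule; it sits immediately before /t/, so it assimilates completely and surfaces as [t].
The same rule applies at the second boundary: /ŋ/ → [d] next to /d/.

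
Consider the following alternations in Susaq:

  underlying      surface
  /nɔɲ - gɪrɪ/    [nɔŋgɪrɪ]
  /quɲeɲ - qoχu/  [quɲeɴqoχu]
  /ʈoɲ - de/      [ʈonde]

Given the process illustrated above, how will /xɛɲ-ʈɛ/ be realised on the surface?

[xɛɳʈɛ]

The data show regressive place assimilation: /ɲ/ → [ŋ] before /g/; /ɲ/ → [ɴ] before /q/; /ɲ/ → [n] before /d/. In each pair only place changes, matching the following consonant, while manner and voice stay constant.
The rule targets /ɲ/ (voiced palatal nasal), which sits before the trigger /ʈ/ (retroflex).
A voiced retroflex nasal is [ɳ], so the surface segment is [ɳ].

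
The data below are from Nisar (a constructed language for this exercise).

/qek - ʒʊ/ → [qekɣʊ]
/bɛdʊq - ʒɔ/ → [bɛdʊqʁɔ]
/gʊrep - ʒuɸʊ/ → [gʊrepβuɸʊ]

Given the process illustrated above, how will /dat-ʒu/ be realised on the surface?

The data show progressive place assimilation: /ʒ/ → [ɣ] after /k/; /ʒ/ → [ʁ] after /q/; /ʒ/ → [β] after /p/. In each pair only place changes, matching the preceding consonant, while manner and voice stay constant.
/ʒ/ is a voiced postalveolar fricative. The preceding trigger /t/ is alveolar, so /ʒ/ must become alveolar as well.
A voiced alveolar fricative is [z], so the surface segment is [z].

[datzu]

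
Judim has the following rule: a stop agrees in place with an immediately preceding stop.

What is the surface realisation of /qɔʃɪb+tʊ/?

[qɔʃɪbpʊ]

The rule targets /t/ (voiceless alveolar stop), which sits after the trigger /b/ (bilabial).
The voiceless bilabial stop is [p], so /t/ → [p].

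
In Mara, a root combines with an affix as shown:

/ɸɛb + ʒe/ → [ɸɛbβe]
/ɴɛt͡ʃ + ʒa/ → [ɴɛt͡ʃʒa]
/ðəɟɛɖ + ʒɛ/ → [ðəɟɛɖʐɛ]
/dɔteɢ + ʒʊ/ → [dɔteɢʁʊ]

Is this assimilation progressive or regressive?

progressive

Underlying /ʒ/ is realised as [β] next to /b/; /b/ itself does not change.
The change postalveolar → bilabial matches the place of the preceding /b/, identifying this as place assimilation.
The same holds elsewhere in the data: /ʒ/ → [ʐ] after /ɖ/ (postalveolar → retroflex, matching retroflex); /ʒ/ → [ʁ] after /ɢ/ (postalveolar → uvular, matching uvular) — only place changes, and always toward the preceding segment.
No alternation appears in [ɴɛt͡ʃʒa]: there the adjacent consonants already agree in place (/ʒ/ and /t͡ʃ/ are both postalveolar), so this form is consistent with the same rule.
The trigger is the preceding segment, so the direction is progressive (perseverative).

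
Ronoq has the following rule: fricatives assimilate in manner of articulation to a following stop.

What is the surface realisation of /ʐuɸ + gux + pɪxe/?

/ɸ/ is a voiceless bilabial fricative. The following trigger /g/ is a stop, so /ɸ/ must become a stop as well.
A voiceless bilabial stop is [p], so the surface segment is [p].
The same rule applies at the second boundary: /x/ → [k] next to /p/.

[ʐupgukpɪxe]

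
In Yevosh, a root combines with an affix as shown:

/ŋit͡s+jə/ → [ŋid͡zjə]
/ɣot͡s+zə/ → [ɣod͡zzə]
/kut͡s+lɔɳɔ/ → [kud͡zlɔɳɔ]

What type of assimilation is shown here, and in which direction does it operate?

Underlying /t͡s/ is realised as [d͡z] next to /j/; /j/ itself does not change.
The change voiceless → voiced matches the voicing of the following /j/, identifying this as voicing assimilation.
Place and manner are unchanged, so the assimilation is partial, not total.
The same holds elsewhere in the data: /t͡s/ → [d͡z] before /z/ (voiceless → voiced, matching voiced); /t͡s/ → [d͡z] before /l/ (voiceless → voiced, matching voiced) — only voicing changes, and always toward the following segment.
The trigger is the following segment, so the direction is regressive (anticipatory).

regressive voicing assimilation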